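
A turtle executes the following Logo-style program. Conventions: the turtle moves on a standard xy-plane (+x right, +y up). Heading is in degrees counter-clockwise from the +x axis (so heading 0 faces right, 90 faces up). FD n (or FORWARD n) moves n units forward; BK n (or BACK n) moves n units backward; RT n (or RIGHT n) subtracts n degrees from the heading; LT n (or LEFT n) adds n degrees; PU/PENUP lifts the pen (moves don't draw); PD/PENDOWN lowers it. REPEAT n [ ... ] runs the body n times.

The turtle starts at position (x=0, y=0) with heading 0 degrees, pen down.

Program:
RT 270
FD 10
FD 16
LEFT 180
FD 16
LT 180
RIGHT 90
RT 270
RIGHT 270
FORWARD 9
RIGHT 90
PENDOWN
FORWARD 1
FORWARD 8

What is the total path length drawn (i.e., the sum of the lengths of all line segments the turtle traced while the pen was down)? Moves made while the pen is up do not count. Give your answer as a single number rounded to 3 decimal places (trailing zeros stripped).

Executing turtle program step by step:
Start: pos=(0,0), heading=0, pen down
RT 270: heading 0 -> 90
FD 10: (0,0) -> (0,10) [heading=90, draw]
FD 16: (0,10) -> (0,26) [heading=90, draw]
LT 180: heading 90 -> 270
FD 16: (0,26) -> (0,10) [heading=270, draw]
LT 180: heading 270 -> 90
RT 90: heading 90 -> 0
RT 270: heading 0 -> 90
RT 270: heading 90 -> 180
FD 9: (0,10) -> (-9,10) [heading=180, draw]
RT 90: heading 180 -> 90
PD: pen down
FD 1: (-9,10) -> (-9,11) [heading=90, draw]
FD 8: (-9,11) -> (-9,19) [heading=90, draw]
Final: pos=(-9,19), heading=90, 6 segment(s) drawn

Segment lengths:
  seg 1: (0,0) -> (0,10), length = 10
  seg 2: (0,10) -> (0,26), length = 16
  seg 3: (0,26) -> (0,10), length = 16
  seg 4: (0,10) -> (-9,10), length = 9
  seg 5: (-9,10) -> (-9,11), length = 1
  seg 6: (-9,11) -> (-9,19), length = 8
Total = 60

Answer: 60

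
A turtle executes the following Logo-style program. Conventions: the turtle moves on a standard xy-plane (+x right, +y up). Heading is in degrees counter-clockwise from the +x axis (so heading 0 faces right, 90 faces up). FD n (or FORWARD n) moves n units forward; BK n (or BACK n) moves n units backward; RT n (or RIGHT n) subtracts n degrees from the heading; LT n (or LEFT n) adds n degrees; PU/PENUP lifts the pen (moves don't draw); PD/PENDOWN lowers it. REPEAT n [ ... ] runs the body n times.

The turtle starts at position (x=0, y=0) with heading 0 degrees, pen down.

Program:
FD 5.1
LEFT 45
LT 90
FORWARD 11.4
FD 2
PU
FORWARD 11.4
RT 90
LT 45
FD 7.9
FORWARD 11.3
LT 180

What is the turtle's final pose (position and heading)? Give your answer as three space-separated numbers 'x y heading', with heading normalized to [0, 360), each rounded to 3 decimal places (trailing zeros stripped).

Answer: -12.436 36.736 270

Derivation:
Executing turtle program step by step:
Start: pos=(0,0), heading=0, pen down
FD 5.1: (0,0) -> (5.1,0) [heading=0, draw]
LT 45: heading 0 -> 45
LT 90: heading 45 -> 135
FD 11.4: (5.1,0) -> (-2.961,8.061) [heading=135, draw]
FD 2: (-2.961,8.061) -> (-4.375,9.475) [heading=135, draw]
PU: pen up
FD 11.4: (-4.375,9.475) -> (-12.436,17.536) [heading=135, move]
RT 90: heading 135 -> 45
LT 45: heading 45 -> 90
FD 7.9: (-12.436,17.536) -> (-12.436,25.436) [heading=90, move]
FD 11.3: (-12.436,25.436) -> (-12.436,36.736) [heading=90, move]
LT 180: heading 90 -> 270
Final: pos=(-12.436,36.736), heading=270, 3 segment(s) drawn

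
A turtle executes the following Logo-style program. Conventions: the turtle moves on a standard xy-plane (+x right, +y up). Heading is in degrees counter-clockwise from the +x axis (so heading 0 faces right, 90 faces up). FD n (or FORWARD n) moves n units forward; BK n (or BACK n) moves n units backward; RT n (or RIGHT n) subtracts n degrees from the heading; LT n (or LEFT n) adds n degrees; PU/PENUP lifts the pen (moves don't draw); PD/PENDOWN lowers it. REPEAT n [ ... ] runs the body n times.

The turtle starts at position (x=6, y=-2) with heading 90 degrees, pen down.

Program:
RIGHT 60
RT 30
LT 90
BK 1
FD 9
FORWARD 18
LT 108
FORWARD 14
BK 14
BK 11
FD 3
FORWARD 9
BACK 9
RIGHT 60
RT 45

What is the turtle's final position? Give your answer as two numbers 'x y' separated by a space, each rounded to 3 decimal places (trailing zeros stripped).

Executing turtle program step by step:
Start: pos=(6,-2), heading=90, pen down
RT 60: heading 90 -> 30
RT 30: heading 30 -> 0
LT 90: heading 0 -> 90
BK 1: (6,-2) -> (6,-3) [heading=90, draw]
FD 9: (6,-3) -> (6,6) [heading=90, draw]
FD 18: (6,6) -> (6,24) [heading=90, draw]
LT 108: heading 90 -> 198
FD 14: (6,24) -> (-7.315,19.674) [heading=198, draw]
BK 14: (-7.315,19.674) -> (6,24) [heading=198, draw]
BK 11: (6,24) -> (16.462,27.399) [heading=198, draw]
FD 3: (16.462,27.399) -> (13.608,26.472) [heading=198, draw]
FD 9: (13.608,26.472) -> (5.049,23.691) [heading=198, draw]
BK 9: (5.049,23.691) -> (13.608,26.472) [heading=198, draw]
RT 60: heading 198 -> 138
RT 45: heading 138 -> 93
Final: pos=(13.608,26.472), heading=93, 9 segment(s) drawn

Answer: 13.608 26.472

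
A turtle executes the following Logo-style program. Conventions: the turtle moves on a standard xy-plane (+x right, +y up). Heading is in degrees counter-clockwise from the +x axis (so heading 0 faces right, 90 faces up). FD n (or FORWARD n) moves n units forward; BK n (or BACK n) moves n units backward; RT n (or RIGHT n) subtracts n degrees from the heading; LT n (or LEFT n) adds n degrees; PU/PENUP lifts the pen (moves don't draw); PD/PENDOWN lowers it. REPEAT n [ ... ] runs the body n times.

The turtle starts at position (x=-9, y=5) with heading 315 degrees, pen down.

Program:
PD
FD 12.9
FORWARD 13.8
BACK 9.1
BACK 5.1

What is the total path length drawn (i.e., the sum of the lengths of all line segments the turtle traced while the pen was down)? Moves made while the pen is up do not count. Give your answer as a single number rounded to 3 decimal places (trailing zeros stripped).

Executing turtle program step by step:
Start: pos=(-9,5), heading=315, pen down
PD: pen down
FD 12.9: (-9,5) -> (0.122,-4.122) [heading=315, draw]
FD 13.8: (0.122,-4.122) -> (9.88,-13.88) [heading=315, draw]
BK 9.1: (9.88,-13.88) -> (3.445,-7.445) [heading=315, draw]
BK 5.1: (3.445,-7.445) -> (-0.161,-3.839) [heading=315, draw]
Final: pos=(-0.161,-3.839), heading=315, 4 segment(s) drawn

Segment lengths:
  seg 1: (-9,5) -> (0.122,-4.122), length = 12.9
  seg 2: (0.122,-4.122) -> (9.88,-13.88), length = 13.8
  seg 3: (9.88,-13.88) -> (3.445,-7.445), length = 9.1
  seg 4: (3.445,-7.445) -> (-0.161,-3.839), length = 5.1
Total = 40.9

Answer: 40.9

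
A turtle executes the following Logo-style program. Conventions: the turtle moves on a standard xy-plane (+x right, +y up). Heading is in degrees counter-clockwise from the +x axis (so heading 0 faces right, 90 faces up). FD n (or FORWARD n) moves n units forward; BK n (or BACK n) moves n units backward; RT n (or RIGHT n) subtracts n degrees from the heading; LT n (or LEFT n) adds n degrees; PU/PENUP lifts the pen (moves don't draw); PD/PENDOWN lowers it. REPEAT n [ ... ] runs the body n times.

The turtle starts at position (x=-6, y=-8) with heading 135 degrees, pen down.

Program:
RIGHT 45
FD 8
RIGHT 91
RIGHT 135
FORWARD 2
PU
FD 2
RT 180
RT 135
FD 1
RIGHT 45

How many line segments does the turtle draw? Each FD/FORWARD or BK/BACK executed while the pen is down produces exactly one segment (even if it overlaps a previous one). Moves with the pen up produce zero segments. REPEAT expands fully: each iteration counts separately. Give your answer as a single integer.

Executing turtle program step by step:
Start: pos=(-6,-8), heading=135, pen down
RT 45: heading 135 -> 90
FD 8: (-6,-8) -> (-6,0) [heading=90, draw]
RT 91: heading 90 -> 359
RT 135: heading 359 -> 224
FD 2: (-6,0) -> (-7.439,-1.389) [heading=224, draw]
PU: pen up
FD 2: (-7.439,-1.389) -> (-8.877,-2.779) [heading=224, move]
RT 180: heading 224 -> 44
RT 135: heading 44 -> 269
FD 1: (-8.877,-2.779) -> (-8.895,-3.778) [heading=269, move]
RT 45: heading 269 -> 224
Final: pos=(-8.895,-3.778), heading=224, 2 segment(s) drawn
Segments drawn: 2

Answer: 2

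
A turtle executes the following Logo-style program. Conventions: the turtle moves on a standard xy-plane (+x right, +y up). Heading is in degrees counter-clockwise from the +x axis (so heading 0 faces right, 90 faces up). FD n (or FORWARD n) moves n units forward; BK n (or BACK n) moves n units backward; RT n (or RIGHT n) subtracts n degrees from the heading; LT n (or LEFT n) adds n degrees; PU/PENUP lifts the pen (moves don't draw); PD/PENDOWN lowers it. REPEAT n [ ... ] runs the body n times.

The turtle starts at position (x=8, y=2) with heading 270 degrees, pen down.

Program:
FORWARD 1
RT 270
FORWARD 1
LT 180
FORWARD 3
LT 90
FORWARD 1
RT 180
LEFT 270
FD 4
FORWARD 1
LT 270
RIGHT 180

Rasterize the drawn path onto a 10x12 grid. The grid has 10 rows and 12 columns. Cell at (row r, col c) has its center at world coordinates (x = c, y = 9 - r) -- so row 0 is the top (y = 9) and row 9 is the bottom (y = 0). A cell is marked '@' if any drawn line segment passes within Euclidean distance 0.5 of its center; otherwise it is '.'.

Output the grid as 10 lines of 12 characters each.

Segment 0: (8,2) -> (8,1)
Segment 1: (8,1) -> (9,1)
Segment 2: (9,1) -> (6,1)
Segment 3: (6,1) -> (6,0)
Segment 4: (6,0) -> (10,-0)
Segment 5: (10,-0) -> (11,-0)

Answer: ............
............
............
............
............
............
............
........@...
......@@@@..
......@@@@@@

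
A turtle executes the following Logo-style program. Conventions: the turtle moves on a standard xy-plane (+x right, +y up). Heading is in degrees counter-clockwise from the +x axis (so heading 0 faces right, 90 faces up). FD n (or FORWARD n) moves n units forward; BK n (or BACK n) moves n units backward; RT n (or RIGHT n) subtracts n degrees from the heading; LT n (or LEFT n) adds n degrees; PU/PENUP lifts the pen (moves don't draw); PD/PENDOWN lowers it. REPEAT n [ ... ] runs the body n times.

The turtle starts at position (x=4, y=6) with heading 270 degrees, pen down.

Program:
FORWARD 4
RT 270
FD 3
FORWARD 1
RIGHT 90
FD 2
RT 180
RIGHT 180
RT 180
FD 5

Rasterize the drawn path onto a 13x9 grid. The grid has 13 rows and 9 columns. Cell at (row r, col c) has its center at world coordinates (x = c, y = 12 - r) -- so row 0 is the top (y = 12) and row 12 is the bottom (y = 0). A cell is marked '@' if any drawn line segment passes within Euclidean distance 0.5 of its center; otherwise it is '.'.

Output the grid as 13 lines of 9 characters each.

Segment 0: (4,6) -> (4,2)
Segment 1: (4,2) -> (7,2)
Segment 2: (7,2) -> (8,2)
Segment 3: (8,2) -> (8,0)
Segment 4: (8,0) -> (8,5)

Answer: .........
.........
.........
.........
.........
.........
....@....
....@...@
....@...@
....@...@
....@@@@@
........@
........@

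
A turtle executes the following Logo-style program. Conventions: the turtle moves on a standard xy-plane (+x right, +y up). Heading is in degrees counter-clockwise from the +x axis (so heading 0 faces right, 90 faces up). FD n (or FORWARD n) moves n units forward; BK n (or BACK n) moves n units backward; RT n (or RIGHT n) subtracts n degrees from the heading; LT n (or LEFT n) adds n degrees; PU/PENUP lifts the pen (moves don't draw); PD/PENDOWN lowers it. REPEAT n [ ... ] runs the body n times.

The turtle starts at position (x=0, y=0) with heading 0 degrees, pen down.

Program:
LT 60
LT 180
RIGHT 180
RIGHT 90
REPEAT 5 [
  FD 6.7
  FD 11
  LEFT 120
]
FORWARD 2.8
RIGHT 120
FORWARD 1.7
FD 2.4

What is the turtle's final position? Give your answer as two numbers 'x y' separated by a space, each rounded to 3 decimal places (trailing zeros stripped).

Answer: 12.904 11.55

Derivation:
Executing turtle program step by step:
Start: pos=(0,0), heading=0, pen down
LT 60: heading 0 -> 60
LT 180: heading 60 -> 240
RT 180: heading 240 -> 60
RT 90: heading 60 -> 330
REPEAT 5 [
  -- iteration 1/5 --
  FD 6.7: (0,0) -> (5.802,-3.35) [heading=330, draw]
  FD 11: (5.802,-3.35) -> (15.329,-8.85) [heading=330, draw]
  LT 120: heading 330 -> 90
  -- iteration 2/5 --
  FD 6.7: (15.329,-8.85) -> (15.329,-2.15) [heading=90, draw]
  FD 11: (15.329,-2.15) -> (15.329,8.85) [heading=90, draw]
  LT 120: heading 90 -> 210
  -- iteration 3/5 --
  FD 6.7: (15.329,8.85) -> (9.526,5.5) [heading=210, draw]
  FD 11: (9.526,5.5) -> (0,0) [heading=210, draw]
  LT 120: heading 210 -> 330
  -- iteration 4/5 --
  FD 6.7: (0,0) -> (5.802,-3.35) [heading=330, draw]
  FD 11: (5.802,-3.35) -> (15.329,-8.85) [heading=330, draw]
  LT 120: heading 330 -> 90
  -- iteration 5/5 --
  FD 6.7: (15.329,-8.85) -> (15.329,-2.15) [heading=90, draw]
  FD 11: (15.329,-2.15) -> (15.329,8.85) [heading=90, draw]
  LT 120: heading 90 -> 210
]
FD 2.8: (15.329,8.85) -> (12.904,7.45) [heading=210, draw]
RT 120: heading 210 -> 90
FD 1.7: (12.904,7.45) -> (12.904,9.15) [heading=90, draw]
FD 2.4: (12.904,9.15) -> (12.904,11.55) [heading=90, draw]
Final: pos=(12.904,11.55), heading=90, 13 segment(s) drawn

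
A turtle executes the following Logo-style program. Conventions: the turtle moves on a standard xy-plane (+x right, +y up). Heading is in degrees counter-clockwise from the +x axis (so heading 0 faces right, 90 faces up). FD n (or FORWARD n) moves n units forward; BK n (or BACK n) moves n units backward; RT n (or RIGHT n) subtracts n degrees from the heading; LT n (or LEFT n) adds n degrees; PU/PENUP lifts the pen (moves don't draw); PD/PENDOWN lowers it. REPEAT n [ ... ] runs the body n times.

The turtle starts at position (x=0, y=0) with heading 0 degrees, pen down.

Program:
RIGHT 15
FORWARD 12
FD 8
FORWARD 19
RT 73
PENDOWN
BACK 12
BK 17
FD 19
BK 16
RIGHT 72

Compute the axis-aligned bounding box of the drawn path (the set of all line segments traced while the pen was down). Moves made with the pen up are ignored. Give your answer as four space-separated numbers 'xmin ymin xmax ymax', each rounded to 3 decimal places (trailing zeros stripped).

Executing turtle program step by step:
Start: pos=(0,0), heading=0, pen down
RT 15: heading 0 -> 345
FD 12: (0,0) -> (11.591,-3.106) [heading=345, draw]
FD 8: (11.591,-3.106) -> (19.319,-5.176) [heading=345, draw]
FD 19: (19.319,-5.176) -> (37.671,-10.094) [heading=345, draw]
RT 73: heading 345 -> 272
PD: pen down
BK 12: (37.671,-10.094) -> (37.252,1.899) [heading=272, draw]
BK 17: (37.252,1.899) -> (36.659,18.888) [heading=272, draw]
FD 19: (36.659,18.888) -> (37.322,-0.1) [heading=272, draw]
BK 16: (37.322,-0.1) -> (36.764,15.89) [heading=272, draw]
RT 72: heading 272 -> 200
Final: pos=(36.764,15.89), heading=200, 7 segment(s) drawn

Segment endpoints: x in {0, 11.591, 19.319, 36.659, 36.764, 37.252, 37.322, 37.671}, y in {-10.094, -5.176, -3.106, -0.1, 0, 1.899, 15.89, 18.888}
xmin=0, ymin=-10.094, xmax=37.671, ymax=18.888

Answer: 0 -10.094 37.671 18.888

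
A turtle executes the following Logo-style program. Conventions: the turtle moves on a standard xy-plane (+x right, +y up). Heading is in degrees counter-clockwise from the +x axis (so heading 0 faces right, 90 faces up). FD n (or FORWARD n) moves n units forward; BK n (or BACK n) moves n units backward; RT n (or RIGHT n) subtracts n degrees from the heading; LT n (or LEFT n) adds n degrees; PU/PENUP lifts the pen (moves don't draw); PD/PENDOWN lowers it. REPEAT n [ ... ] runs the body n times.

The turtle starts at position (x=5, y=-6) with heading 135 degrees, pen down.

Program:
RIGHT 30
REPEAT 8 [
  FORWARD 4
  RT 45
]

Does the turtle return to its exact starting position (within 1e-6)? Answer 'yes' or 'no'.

Executing turtle program step by step:
Start: pos=(5,-6), heading=135, pen down
RT 30: heading 135 -> 105
REPEAT 8 [
  -- iteration 1/8 --
  FD 4: (5,-6) -> (3.965,-2.136) [heading=105, draw]
  RT 45: heading 105 -> 60
  -- iteration 2/8 --
  FD 4: (3.965,-2.136) -> (5.965,1.328) [heading=60, draw]
  RT 45: heading 60 -> 15
  -- iteration 3/8 --
  FD 4: (5.965,1.328) -> (9.828,2.363) [heading=15, draw]
  RT 45: heading 15 -> 330
  -- iteration 4/8 --
  FD 4: (9.828,2.363) -> (13.293,0.363) [heading=330, draw]
  RT 45: heading 330 -> 285
  -- iteration 5/8 --
  FD 4: (13.293,0.363) -> (14.328,-3.501) [heading=285, draw]
  RT 45: heading 285 -> 240
  -- iteration 6/8 --
  FD 4: (14.328,-3.501) -> (12.328,-6.965) [heading=240, draw]
  RT 45: heading 240 -> 195
  -- iteration 7/8 --
  FD 4: (12.328,-6.965) -> (8.464,-8) [heading=195, draw]
  RT 45: heading 195 -> 150
  -- iteration 8/8 --
  FD 4: (8.464,-8) -> (5,-6) [heading=150, draw]
  RT 45: heading 150 -> 105
]
Final: pos=(5,-6), heading=105, 8 segment(s) drawn

Start position: (5, -6)
Final position: (5, -6)
Distance = 0; < 1e-6 -> CLOSED

Answer: yes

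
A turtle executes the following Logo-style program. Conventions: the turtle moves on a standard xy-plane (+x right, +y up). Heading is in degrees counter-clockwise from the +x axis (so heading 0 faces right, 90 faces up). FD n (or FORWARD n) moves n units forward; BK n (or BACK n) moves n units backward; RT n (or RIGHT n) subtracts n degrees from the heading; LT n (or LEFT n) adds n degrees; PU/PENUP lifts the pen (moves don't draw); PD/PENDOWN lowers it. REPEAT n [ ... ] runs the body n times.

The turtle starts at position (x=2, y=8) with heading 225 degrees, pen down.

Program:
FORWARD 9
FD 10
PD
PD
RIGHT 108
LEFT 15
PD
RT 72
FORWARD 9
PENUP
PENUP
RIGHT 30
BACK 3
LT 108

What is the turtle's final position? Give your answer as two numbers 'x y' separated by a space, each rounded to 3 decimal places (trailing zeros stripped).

Executing turtle program step by step:
Start: pos=(2,8), heading=225, pen down
FD 9: (2,8) -> (-4.364,1.636) [heading=225, draw]
FD 10: (-4.364,1.636) -> (-11.435,-5.435) [heading=225, draw]
PD: pen down
PD: pen down
RT 108: heading 225 -> 117
LT 15: heading 117 -> 132
PD: pen down
RT 72: heading 132 -> 60
FD 9: (-11.435,-5.435) -> (-6.935,2.359) [heading=60, draw]
PU: pen up
PU: pen up
RT 30: heading 60 -> 30
BK 3: (-6.935,2.359) -> (-9.533,0.859) [heading=30, move]
LT 108: heading 30 -> 138
Final: pos=(-9.533,0.859), heading=138, 3 segment(s) drawn

Answer: -9.533 0.859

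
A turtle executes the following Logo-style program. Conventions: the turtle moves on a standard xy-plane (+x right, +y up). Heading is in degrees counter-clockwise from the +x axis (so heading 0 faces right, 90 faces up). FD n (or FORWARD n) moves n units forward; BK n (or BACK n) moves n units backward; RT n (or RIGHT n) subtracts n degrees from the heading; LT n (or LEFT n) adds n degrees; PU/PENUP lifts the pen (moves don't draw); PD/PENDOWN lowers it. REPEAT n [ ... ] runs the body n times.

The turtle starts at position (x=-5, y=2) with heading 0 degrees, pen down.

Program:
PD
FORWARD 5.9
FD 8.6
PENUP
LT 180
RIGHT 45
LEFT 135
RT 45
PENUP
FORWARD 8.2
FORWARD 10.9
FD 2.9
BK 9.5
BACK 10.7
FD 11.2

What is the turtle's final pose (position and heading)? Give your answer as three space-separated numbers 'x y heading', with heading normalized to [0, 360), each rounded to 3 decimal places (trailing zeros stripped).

Answer: 0.308 -7.192 225

Derivation:
Executing turtle program step by step:
Start: pos=(-5,2), heading=0, pen down
PD: pen down
FD 5.9: (-5,2) -> (0.9,2) [heading=0, draw]
FD 8.6: (0.9,2) -> (9.5,2) [heading=0, draw]
PU: pen up
LT 180: heading 0 -> 180
RT 45: heading 180 -> 135
LT 135: heading 135 -> 270
RT 45: heading 270 -> 225
PU: pen up
FD 8.2: (9.5,2) -> (3.702,-3.798) [heading=225, move]
FD 10.9: (3.702,-3.798) -> (-4.006,-11.506) [heading=225, move]
FD 2.9: (-4.006,-11.506) -> (-6.056,-13.556) [heading=225, move]
BK 9.5: (-6.056,-13.556) -> (0.661,-6.839) [heading=225, move]
BK 10.7: (0.661,-6.839) -> (8.227,0.727) [heading=225, move]
FD 11.2: (8.227,0.727) -> (0.308,-7.192) [heading=225, move]
Final: pos=(0.308,-7.192), heading=225, 2 segment(s) drawn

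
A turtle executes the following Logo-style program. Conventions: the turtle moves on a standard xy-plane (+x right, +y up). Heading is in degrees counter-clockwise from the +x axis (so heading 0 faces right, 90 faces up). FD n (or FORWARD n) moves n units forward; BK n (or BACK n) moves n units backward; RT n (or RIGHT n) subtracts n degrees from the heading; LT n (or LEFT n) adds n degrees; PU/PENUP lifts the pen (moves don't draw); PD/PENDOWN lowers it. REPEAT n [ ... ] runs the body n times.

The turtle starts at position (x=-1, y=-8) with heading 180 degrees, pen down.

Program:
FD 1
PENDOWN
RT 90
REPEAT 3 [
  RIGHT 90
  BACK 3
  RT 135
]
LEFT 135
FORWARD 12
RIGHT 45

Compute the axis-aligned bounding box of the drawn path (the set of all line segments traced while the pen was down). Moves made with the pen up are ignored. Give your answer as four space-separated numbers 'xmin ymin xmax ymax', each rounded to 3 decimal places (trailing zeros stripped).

Executing turtle program step by step:
Start: pos=(-1,-8), heading=180, pen down
FD 1: (-1,-8) -> (-2,-8) [heading=180, draw]
PD: pen down
RT 90: heading 180 -> 90
REPEAT 3 [
  -- iteration 1/3 --
  RT 90: heading 90 -> 0
  BK 3: (-2,-8) -> (-5,-8) [heading=0, draw]
  RT 135: heading 0 -> 225
  -- iteration 2/3 --
  RT 90: heading 225 -> 135
  BK 3: (-5,-8) -> (-2.879,-10.121) [heading=135, draw]
  RT 135: heading 135 -> 0
  -- iteration 3/3 --
  RT 90: heading 0 -> 270
  BK 3: (-2.879,-10.121) -> (-2.879,-7.121) [heading=270, draw]
  RT 135: heading 270 -> 135
]
LT 135: heading 135 -> 270
FD 12: (-2.879,-7.121) -> (-2.879,-19.121) [heading=270, draw]
RT 45: heading 270 -> 225
Final: pos=(-2.879,-19.121), heading=225, 5 segment(s) drawn

Segment endpoints: x in {-5, -2.879, -2.879, -2.879, -2, -1}, y in {-19.121, -10.121, -8, -7.121}
xmin=-5, ymin=-19.121, xmax=-1, ymax=-7.121

Answer: -5 -19.121 -1 -7.121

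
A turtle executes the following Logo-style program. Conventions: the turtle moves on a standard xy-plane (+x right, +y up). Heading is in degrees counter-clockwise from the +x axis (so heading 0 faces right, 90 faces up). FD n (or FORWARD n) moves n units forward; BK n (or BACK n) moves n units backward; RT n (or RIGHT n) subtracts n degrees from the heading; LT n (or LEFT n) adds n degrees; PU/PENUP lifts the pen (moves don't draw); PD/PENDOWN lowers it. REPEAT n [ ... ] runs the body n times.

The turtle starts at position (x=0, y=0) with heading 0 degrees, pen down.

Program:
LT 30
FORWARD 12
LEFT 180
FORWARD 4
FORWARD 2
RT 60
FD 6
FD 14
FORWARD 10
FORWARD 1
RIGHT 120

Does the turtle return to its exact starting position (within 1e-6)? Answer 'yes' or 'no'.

Answer: no

Derivation:
Executing turtle program step by step:
Start: pos=(0,0), heading=0, pen down
LT 30: heading 0 -> 30
FD 12: (0,0) -> (10.392,6) [heading=30, draw]
LT 180: heading 30 -> 210
FD 4: (10.392,6) -> (6.928,4) [heading=210, draw]
FD 2: (6.928,4) -> (5.196,3) [heading=210, draw]
RT 60: heading 210 -> 150
FD 6: (5.196,3) -> (0,6) [heading=150, draw]
FD 14: (0,6) -> (-12.124,13) [heading=150, draw]
FD 10: (-12.124,13) -> (-20.785,18) [heading=150, draw]
FD 1: (-20.785,18) -> (-21.651,18.5) [heading=150, draw]
RT 120: heading 150 -> 30
Final: pos=(-21.651,18.5), heading=30, 7 segment(s) drawn

Start position: (0, 0)
Final position: (-21.651, 18.5)
Distance = 28.478; >= 1e-6 -> NOT closed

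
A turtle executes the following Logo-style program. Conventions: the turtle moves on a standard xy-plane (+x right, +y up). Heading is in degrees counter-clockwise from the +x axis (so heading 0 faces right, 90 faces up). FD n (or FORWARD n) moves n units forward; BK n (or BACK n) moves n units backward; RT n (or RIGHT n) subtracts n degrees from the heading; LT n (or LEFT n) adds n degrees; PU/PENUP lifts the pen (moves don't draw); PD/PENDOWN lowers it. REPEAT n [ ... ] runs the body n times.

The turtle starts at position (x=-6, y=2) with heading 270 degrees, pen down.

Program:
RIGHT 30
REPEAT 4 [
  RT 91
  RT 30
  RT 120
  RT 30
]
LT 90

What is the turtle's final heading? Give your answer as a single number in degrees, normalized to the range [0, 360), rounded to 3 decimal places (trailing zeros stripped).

Executing turtle program step by step:
Start: pos=(-6,2), heading=270, pen down
RT 30: heading 270 -> 240
REPEAT 4 [
  -- iteration 1/4 --
  RT 91: heading 240 -> 149
  RT 30: heading 149 -> 119
  RT 120: heading 119 -> 359
  RT 30: heading 359 -> 329
  -- iteration 2/4 --
  RT 91: heading 329 -> 238
  RT 30: heading 238 -> 208
  RT 120: heading 208 -> 88
  RT 30: heading 88 -> 58
  -- iteration 3/4 --
  RT 91: heading 58 -> 327
  RT 30: heading 327 -> 297
  RT 120: heading 297 -> 177
  RT 30: heading 177 -> 147
  -- iteration 4/4 --
  RT 91: heading 147 -> 56
  RT 30: heading 56 -> 26
  RT 120: heading 26 -> 266
  RT 30: heading 266 -> 236
]
LT 90: heading 236 -> 326
Final: pos=(-6,2), heading=326, 0 segment(s) drawn

Answer: 326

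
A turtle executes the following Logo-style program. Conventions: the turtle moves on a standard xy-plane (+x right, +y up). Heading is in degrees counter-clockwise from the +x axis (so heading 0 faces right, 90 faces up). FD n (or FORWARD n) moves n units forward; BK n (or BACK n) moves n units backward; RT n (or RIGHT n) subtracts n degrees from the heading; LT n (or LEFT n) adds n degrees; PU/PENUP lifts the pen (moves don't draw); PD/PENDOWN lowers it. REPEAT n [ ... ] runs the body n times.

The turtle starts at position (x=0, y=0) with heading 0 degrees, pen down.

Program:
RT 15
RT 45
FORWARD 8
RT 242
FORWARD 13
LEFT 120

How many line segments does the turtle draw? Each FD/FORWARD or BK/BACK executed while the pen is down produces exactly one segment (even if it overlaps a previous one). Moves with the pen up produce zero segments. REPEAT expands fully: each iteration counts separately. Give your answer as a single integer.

Answer: 2

Derivation:
Executing turtle program step by step:
Start: pos=(0,0), heading=0, pen down
RT 15: heading 0 -> 345
RT 45: heading 345 -> 300
FD 8: (0,0) -> (4,-6.928) [heading=300, draw]
RT 242: heading 300 -> 58
FD 13: (4,-6.928) -> (10.889,4.096) [heading=58, draw]
LT 120: heading 58 -> 178
Final: pos=(10.889,4.096), heading=178, 2 segment(s) drawn
Segments drawn: 2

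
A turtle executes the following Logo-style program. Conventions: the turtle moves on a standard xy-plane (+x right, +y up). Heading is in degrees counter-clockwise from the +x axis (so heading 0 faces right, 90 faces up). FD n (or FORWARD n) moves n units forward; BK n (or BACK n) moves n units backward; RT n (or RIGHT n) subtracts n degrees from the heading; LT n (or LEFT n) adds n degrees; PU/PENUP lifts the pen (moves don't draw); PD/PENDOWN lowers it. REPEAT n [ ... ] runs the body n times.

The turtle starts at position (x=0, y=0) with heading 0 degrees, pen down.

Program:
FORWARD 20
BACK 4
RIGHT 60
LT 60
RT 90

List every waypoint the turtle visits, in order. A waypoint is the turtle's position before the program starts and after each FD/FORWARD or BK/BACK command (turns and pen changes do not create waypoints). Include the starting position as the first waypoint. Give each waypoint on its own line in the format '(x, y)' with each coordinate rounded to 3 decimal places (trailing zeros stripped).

Answer: (0, 0)
(20, 0)
(16, 0)

Derivation:
Executing turtle program step by step:
Start: pos=(0,0), heading=0, pen down
FD 20: (0,0) -> (20,0) [heading=0, draw]
BK 4: (20,0) -> (16,0) [heading=0, draw]
RT 60: heading 0 -> 300
LT 60: heading 300 -> 0
RT 90: heading 0 -> 270
Final: pos=(16,0), heading=270, 2 segment(s) drawn
Waypoints (3 total):
(0, 0)
(20, 0)
(16, 0)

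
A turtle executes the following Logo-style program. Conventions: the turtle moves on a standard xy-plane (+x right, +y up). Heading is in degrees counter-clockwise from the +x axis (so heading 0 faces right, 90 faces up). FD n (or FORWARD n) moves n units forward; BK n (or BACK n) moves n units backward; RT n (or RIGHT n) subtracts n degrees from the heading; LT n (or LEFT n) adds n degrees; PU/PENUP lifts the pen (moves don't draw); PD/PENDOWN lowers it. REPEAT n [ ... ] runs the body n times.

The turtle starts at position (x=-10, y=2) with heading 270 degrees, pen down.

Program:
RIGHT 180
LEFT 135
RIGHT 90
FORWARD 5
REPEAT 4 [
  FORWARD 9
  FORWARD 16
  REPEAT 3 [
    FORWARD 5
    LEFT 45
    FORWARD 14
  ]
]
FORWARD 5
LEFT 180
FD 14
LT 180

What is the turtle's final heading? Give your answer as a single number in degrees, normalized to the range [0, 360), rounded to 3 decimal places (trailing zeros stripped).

Executing turtle program step by step:
Start: pos=(-10,2), heading=270, pen down
RT 180: heading 270 -> 90
LT 135: heading 90 -> 225
RT 90: heading 225 -> 135
FD 5: (-10,2) -> (-13.536,5.536) [heading=135, draw]
REPEAT 4 [
  -- iteration 1/4 --
  FD 9: (-13.536,5.536) -> (-19.899,11.899) [heading=135, draw]
  FD 16: (-19.899,11.899) -> (-31.213,23.213) [heading=135, draw]
  REPEAT 3 [
    -- iteration 1/3 --
    FD 5: (-31.213,23.213) -> (-34.749,26.749) [heading=135, draw]
    LT 45: heading 135 -> 180
    FD 14: (-34.749,26.749) -> (-48.749,26.749) [heading=180, draw]
    -- iteration 2/3 --
    FD 5: (-48.749,26.749) -> (-53.749,26.749) [heading=180, draw]
    LT 45: heading 180 -> 225
    FD 14: (-53.749,26.749) -> (-63.648,16.849) [heading=225, draw]
    -- iteration 3/3 --
    FD 5: (-63.648,16.849) -> (-67.184,13.314) [heading=225, draw]
    LT 45: heading 225 -> 270
    FD 14: (-67.184,13.314) -> (-67.184,-0.686) [heading=270, draw]
  ]
  -- iteration 2/4 --
  FD 9: (-67.184,-0.686) -> (-67.184,-9.686) [heading=270, draw]
  FD 16: (-67.184,-9.686) -> (-67.184,-25.686) [heading=270, draw]
  REPEAT 3 [
    -- iteration 1/3 --
    FD 5: (-67.184,-25.686) -> (-67.184,-30.686) [heading=270, draw]
    LT 45: heading 270 -> 315
    FD 14: (-67.184,-30.686) -> (-57.284,-40.586) [heading=315, draw]
    -- iteration 2/3 --
    FD 5: (-57.284,-40.586) -> (-53.749,-44.121) [heading=315, draw]
    LT 45: heading 315 -> 0
    FD 14: (-53.749,-44.121) -> (-39.749,-44.121) [heading=0, draw]
    -- iteration 3/3 --
    FD 5: (-39.749,-44.121) -> (-34.749,-44.121) [heading=0, draw]
    LT 45: heading 0 -> 45
    FD 14: (-34.749,-44.121) -> (-24.849,-34.222) [heading=45, draw]
  ]
  -- iteration 3/4 --
  FD 9: (-24.849,-34.222) -> (-18.485,-27.858) [heading=45, draw]
  FD 16: (-18.485,-27.858) -> (-7.172,-16.544) [heading=45, draw]
  REPEAT 3 [
    -- iteration 1/3 --
    FD 5: (-7.172,-16.544) -> (-3.636,-13.009) [heading=45, draw]
    LT 45: heading 45 -> 90
    FD 14: (-3.636,-13.009) -> (-3.636,0.991) [heading=90, draw]
    -- iteration 2/3 --
    FD 5: (-3.636,0.991) -> (-3.636,5.991) [heading=90, draw]
    LT 45: heading 90 -> 135
    FD 14: (-3.636,5.991) -> (-13.536,15.891) [heading=135, draw]
    -- iteration 3/3 --
    FD 5: (-13.536,15.891) -> (-17.071,19.426) [heading=135, draw]
    LT 45: heading 135 -> 180
    FD 14: (-17.071,19.426) -> (-31.071,19.426) [heading=180, draw]
  ]
  -- iteration 4/4 --
  FD 9: (-31.071,19.426) -> (-40.071,19.426) [heading=180, draw]
  FD 16: (-40.071,19.426) -> (-56.071,19.426) [heading=180, draw]
  REPEAT 3 [
    -- iteration 1/3 --
    FD 5: (-56.071,19.426) -> (-61.071,19.426) [heading=180, draw]
    LT 45: heading 180 -> 225
    FD 14: (-61.071,19.426) -> (-70.971,9.527) [heading=225, draw]
    -- iteration 2/3 --
    FD 5: (-70.971,9.527) -> (-74.506,5.991) [heading=225, draw]
    LT 45: heading 225 -> 270
    FD 14: (-74.506,5.991) -> (-74.506,-8.009) [heading=270, draw]
    -- iteration 3/3 --
    FD 5: (-74.506,-8.009) -> (-74.506,-13.009) [heading=270, draw]
    LT 45: heading 270 -> 315
    FD 14: (-74.506,-13.009) -> (-64.607,-22.908) [heading=315, draw]
  ]
]
FD 5: (-64.607,-22.908) -> (-61.071,-26.444) [heading=315, draw]
LT 180: heading 315 -> 135
FD 14: (-61.071,-26.444) -> (-70.971,-16.544) [heading=135, draw]
LT 180: heading 135 -> 315
Final: pos=(-70.971,-16.544), heading=315, 35 segment(s) drawn

Answer: 315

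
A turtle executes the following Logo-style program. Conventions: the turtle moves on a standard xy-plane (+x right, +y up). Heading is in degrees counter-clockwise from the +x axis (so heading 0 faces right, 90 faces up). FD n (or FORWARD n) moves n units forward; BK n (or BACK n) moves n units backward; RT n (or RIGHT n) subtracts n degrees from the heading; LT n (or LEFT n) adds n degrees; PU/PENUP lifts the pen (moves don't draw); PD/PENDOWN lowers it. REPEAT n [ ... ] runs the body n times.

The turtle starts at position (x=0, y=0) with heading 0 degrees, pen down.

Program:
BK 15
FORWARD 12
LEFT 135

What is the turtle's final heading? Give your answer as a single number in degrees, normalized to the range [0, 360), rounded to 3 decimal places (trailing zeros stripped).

Executing turtle program step by step:
Start: pos=(0,0), heading=0, pen down
BK 15: (0,0) -> (-15,0) [heading=0, draw]
FD 12: (-15,0) -> (-3,0) [heading=0, draw]
LT 135: heading 0 -> 135
Final: pos=(-3,0), heading=135, 2 segment(s) drawn

Answer: 135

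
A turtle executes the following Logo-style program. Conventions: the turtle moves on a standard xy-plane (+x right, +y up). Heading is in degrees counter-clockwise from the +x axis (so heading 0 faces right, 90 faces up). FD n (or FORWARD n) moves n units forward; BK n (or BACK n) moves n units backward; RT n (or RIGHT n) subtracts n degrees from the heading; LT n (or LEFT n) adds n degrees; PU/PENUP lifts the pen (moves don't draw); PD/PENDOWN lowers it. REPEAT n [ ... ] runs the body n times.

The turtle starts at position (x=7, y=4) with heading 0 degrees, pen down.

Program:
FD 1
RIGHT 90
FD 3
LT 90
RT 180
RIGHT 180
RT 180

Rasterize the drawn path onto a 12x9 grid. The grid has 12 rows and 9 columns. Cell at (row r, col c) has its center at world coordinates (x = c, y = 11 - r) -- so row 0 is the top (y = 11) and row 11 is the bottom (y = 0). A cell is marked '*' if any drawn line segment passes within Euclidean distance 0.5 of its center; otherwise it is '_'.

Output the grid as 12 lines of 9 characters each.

Answer: _________
_________
_________
_________
_________
_________
_________
_______**
________*
________*
________*
_________

Derivation:
Segment 0: (7,4) -> (8,4)
Segment 1: (8,4) -> (8,1)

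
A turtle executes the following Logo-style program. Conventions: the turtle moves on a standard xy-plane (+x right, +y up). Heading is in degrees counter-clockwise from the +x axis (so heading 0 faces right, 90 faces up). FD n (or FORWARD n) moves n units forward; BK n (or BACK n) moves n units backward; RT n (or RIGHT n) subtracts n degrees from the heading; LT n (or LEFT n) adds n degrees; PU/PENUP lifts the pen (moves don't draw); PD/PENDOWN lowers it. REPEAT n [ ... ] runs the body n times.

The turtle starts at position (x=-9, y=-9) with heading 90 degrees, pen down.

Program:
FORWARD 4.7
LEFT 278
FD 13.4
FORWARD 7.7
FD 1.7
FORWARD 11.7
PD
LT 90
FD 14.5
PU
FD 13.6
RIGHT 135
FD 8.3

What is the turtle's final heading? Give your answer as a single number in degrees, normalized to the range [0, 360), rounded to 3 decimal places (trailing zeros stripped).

Answer: 323

Derivation:
Executing turtle program step by step:
Start: pos=(-9,-9), heading=90, pen down
FD 4.7: (-9,-9) -> (-9,-4.3) [heading=90, draw]
LT 278: heading 90 -> 8
FD 13.4: (-9,-4.3) -> (4.27,-2.435) [heading=8, draw]
FD 7.7: (4.27,-2.435) -> (11.895,-1.363) [heading=8, draw]
FD 1.7: (11.895,-1.363) -> (13.578,-1.127) [heading=8, draw]
FD 11.7: (13.578,-1.127) -> (25.164,0.501) [heading=8, draw]
PD: pen down
LT 90: heading 8 -> 98
FD 14.5: (25.164,0.501) -> (23.146,14.86) [heading=98, draw]
PU: pen up
FD 13.6: (23.146,14.86) -> (21.253,28.328) [heading=98, move]
RT 135: heading 98 -> 323
FD 8.3: (21.253,28.328) -> (27.882,23.333) [heading=323, move]
Final: pos=(27.882,23.333), heading=323, 6 segment(s) drawn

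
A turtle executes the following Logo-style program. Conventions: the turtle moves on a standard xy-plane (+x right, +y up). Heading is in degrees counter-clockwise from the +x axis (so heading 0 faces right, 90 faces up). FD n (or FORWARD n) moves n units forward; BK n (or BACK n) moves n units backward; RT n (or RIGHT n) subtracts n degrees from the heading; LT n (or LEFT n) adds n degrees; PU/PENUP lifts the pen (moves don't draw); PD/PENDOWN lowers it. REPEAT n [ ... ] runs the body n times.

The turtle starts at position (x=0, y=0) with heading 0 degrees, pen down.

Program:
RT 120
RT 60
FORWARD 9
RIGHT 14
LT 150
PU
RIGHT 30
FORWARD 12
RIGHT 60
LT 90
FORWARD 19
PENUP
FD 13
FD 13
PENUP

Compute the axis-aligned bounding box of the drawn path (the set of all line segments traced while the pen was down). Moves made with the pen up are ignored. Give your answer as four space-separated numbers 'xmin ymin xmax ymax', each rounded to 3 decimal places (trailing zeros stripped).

Executing turtle program step by step:
Start: pos=(0,0), heading=0, pen down
RT 120: heading 0 -> 240
RT 60: heading 240 -> 180
FD 9: (0,0) -> (-9,0) [heading=180, draw]
RT 14: heading 180 -> 166
LT 150: heading 166 -> 316
PU: pen up
RT 30: heading 316 -> 286
FD 12: (-9,0) -> (-5.692,-11.535) [heading=286, move]
RT 60: heading 286 -> 226
LT 90: heading 226 -> 316
FD 19: (-5.692,-11.535) -> (7.975,-24.734) [heading=316, move]
PU: pen up
FD 13: (7.975,-24.734) -> (17.327,-33.764) [heading=316, move]
FD 13: (17.327,-33.764) -> (26.678,-42.795) [heading=316, move]
PU: pen up
Final: pos=(26.678,-42.795), heading=316, 1 segment(s) drawn

Segment endpoints: x in {-9, 0}, y in {0, 0}
xmin=-9, ymin=0, xmax=0, ymax=0

Answer: -9 0 0 0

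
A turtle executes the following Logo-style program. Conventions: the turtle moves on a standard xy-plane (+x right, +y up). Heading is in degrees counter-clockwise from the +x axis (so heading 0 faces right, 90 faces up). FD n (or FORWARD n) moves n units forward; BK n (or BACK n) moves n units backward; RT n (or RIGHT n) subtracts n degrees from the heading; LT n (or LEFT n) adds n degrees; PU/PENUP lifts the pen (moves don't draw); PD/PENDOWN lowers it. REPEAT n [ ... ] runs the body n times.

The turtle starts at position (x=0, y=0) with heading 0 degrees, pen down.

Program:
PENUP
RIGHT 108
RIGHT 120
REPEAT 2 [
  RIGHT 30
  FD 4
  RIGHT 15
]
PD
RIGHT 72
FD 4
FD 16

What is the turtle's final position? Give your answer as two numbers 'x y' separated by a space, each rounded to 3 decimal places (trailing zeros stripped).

Answer: 18.667 -2.733

Derivation:
Executing turtle program step by step:
Start: pos=(0,0), heading=0, pen down
PU: pen up
RT 108: heading 0 -> 252
RT 120: heading 252 -> 132
REPEAT 2 [
  -- iteration 1/2 --
  RT 30: heading 132 -> 102
  FD 4: (0,0) -> (-0.832,3.913) [heading=102, move]
  RT 15: heading 102 -> 87
  -- iteration 2/2 --
  RT 30: heading 87 -> 57
  FD 4: (-0.832,3.913) -> (1.347,7.267) [heading=57, move]
  RT 15: heading 57 -> 42
]
PD: pen down
RT 72: heading 42 -> 330
FD 4: (1.347,7.267) -> (4.811,5.267) [heading=330, draw]
FD 16: (4.811,5.267) -> (18.667,-2.733) [heading=330, draw]
Final: pos=(18.667,-2.733), heading=330, 2 segment(s) drawn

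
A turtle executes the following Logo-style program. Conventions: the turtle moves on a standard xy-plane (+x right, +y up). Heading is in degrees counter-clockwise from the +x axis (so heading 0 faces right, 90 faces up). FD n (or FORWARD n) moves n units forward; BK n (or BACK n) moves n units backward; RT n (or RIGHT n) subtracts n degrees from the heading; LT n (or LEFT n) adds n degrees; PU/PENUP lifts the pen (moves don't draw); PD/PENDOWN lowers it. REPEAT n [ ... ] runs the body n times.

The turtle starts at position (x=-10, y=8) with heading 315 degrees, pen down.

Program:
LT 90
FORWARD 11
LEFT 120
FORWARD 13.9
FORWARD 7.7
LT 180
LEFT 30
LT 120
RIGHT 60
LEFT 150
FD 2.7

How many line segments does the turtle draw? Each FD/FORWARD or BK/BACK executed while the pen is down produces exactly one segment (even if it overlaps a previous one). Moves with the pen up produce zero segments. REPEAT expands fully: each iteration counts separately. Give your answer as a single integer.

Answer: 4

Derivation:
Executing turtle program step by step:
Start: pos=(-10,8), heading=315, pen down
LT 90: heading 315 -> 45
FD 11: (-10,8) -> (-2.222,15.778) [heading=45, draw]
LT 120: heading 45 -> 165
FD 13.9: (-2.222,15.778) -> (-15.648,19.376) [heading=165, draw]
FD 7.7: (-15.648,19.376) -> (-23.086,21.369) [heading=165, draw]
LT 180: heading 165 -> 345
LT 30: heading 345 -> 15
LT 120: heading 15 -> 135
RT 60: heading 135 -> 75
LT 150: heading 75 -> 225
FD 2.7: (-23.086,21.369) -> (-24.995,19.459) [heading=225, draw]
Final: pos=(-24.995,19.459), heading=225, 4 segment(s) drawn
Segments drawn: 4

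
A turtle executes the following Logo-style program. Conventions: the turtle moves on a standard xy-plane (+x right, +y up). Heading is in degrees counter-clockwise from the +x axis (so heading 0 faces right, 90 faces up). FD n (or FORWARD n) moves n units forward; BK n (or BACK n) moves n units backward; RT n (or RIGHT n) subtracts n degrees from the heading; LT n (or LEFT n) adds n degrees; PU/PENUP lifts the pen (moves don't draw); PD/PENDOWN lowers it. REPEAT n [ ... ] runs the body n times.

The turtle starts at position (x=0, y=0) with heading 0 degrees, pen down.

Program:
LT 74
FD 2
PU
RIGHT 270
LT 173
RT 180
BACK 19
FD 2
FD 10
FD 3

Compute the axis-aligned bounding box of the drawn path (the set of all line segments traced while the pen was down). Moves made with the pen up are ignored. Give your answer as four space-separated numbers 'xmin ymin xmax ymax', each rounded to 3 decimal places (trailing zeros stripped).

Answer: 0 0 0.551 1.923

Derivation:
Executing turtle program step by step:
Start: pos=(0,0), heading=0, pen down
LT 74: heading 0 -> 74
FD 2: (0,0) -> (0.551,1.923) [heading=74, draw]
PU: pen up
RT 270: heading 74 -> 164
LT 173: heading 164 -> 337
RT 180: heading 337 -> 157
BK 19: (0.551,1.923) -> (18.041,-5.501) [heading=157, move]
FD 2: (18.041,-5.501) -> (16.2,-4.72) [heading=157, move]
FD 10: (16.2,-4.72) -> (6.995,-0.813) [heading=157, move]
FD 3: (6.995,-0.813) -> (4.233,0.36) [heading=157, move]
Final: pos=(4.233,0.36), heading=157, 1 segment(s) drawn

Segment endpoints: x in {0, 0.551}, y in {0, 1.923}
xmin=0, ymin=0, xmax=0.551, ymax=1.923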